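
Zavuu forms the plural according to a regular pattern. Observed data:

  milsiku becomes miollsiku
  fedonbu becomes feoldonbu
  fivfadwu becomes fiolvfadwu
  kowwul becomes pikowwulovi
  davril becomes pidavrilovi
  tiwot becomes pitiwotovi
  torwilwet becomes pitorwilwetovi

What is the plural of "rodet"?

"rodet" ends in -t. The stems ending in -t (tiwot → pitiwotovi, torwilwet → pitorwilwetovi) add pi- … -ovi around the stem.
The other pattern: stems ending in -u insert -ol- after the first vowel.
So rodet → pirodetovi.

pirodetovi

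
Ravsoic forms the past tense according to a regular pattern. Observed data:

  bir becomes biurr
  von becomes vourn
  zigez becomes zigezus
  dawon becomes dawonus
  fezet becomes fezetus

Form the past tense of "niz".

von and dawon both end in -n yet inflect differently (vourn, dawonus), so the final letter is not what conditions the rule; the number of vowels is.
"niz" has 1 vowel. The stems with 1 vowel (bir → biurr, von → vourn) insert -ur- after the first vowel.
So niz → niurz.

niurz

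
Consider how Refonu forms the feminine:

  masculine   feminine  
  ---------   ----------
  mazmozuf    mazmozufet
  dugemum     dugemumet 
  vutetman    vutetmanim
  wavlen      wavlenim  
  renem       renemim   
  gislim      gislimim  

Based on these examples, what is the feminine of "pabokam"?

dugemum and renem both end in -m yet inflect differently (dugemumet, renemim), so the final letter is not what conditions the rule; the last vowel is.
"pabokam" has last vowel 'a'. The one such stem in the data (vutetman → vutetmanim) adds -im, so the same rule applies.
The other pattern: stems whose last vowel is 'u' add -et.
So pabokam → pabokamim.

pabokamim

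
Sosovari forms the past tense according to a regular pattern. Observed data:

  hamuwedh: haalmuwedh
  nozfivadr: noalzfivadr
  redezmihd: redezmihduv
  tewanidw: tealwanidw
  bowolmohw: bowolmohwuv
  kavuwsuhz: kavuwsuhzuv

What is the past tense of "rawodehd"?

bowolmohw and tewanidw both end in -w yet inflect differently (bowolmohwuv, tealwanidw), so the final letter is not what conditions the rule; the second-to-last letter is.
"rawodehd" has second-to-last letter 'h'. The stems whose second-to-last letter is 'h' (redezmihd → redezmihduv, bowolmohw → bowolmohwuv, kavuwsuhz → kavuwsuhzuv) add -uv.
So rawodehd → rawodehduv.

rawodehduv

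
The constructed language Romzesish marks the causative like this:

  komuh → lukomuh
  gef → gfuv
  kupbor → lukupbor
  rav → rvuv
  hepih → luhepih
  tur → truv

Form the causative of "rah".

tur and kupbor both end in -r yet inflect differently (truv, lukupbor), so the final letter is not what conditions the rule; the number of vowels is.
"rah" has 1 vowel. The stems with 1 vowel (rav → rvuv, tur → truv, gef → gfuv) delete the last vowel and add -uv.
The other pattern: stems with 2 vowels add the prefix lu-.
So rah → rhuv.

rhuv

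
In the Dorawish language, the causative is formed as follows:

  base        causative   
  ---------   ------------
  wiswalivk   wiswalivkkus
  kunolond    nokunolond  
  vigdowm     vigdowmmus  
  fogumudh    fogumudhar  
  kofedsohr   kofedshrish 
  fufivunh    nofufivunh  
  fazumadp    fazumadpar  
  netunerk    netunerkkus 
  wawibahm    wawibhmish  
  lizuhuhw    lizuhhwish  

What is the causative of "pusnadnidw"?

pusnadnidwar

fogumudh and fufivunh both end in -h yet inflect differently (fogumudhar, nofufivunh), so the final letter is not what conditions the rule; the second-to-last letter is.
"pusnadnidw" has second-to-last letter 'd'. The stems whose second-to-last letter is 'd' (fazumadp → fazumadpar, fogumudh → fogumudhar) add -ar.
The other patterns: stems whose second-to-last letter is 'h' delete the last vowel and add -ish; stems whose second-to-last letter is 'n' add the prefix no-; stems whose second-to-last letter is 'r', 'v' or 'w' double the final consonant and add -us.
So pusnadnidw → pusnadnidwar.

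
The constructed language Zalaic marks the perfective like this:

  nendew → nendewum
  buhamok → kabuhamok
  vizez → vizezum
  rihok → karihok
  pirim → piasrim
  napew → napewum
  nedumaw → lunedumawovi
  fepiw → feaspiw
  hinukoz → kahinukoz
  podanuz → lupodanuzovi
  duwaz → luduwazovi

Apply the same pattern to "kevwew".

"kevwew" has last vowel 'e'. The stems whose last vowel is 'e' (nendew → nendewum, vizez → vizezum, napew → napewum) add -um.
The other patterns: stems whose last vowel is 'i' insert -as- after the first vowel; stems whose last vowel is 'o' add the prefix ka-; stems whose last vowel is 'a' or 'u' add lu- … -ovi around the stem.
So kevwew → kevwewum.

kevwewum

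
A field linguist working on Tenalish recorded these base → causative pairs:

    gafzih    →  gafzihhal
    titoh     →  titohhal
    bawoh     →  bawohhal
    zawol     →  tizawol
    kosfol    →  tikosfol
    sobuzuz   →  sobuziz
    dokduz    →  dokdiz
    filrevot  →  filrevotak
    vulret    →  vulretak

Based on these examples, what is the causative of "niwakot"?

niwakotak

titoh and zawol both have last vowel 'o' yet inflect differently (titohhal, tizawol), so the last vowel is not what conditions the rule; the final letter is.
"niwakot" ends in -t. The stems ending in -t (filrevot → filrevotak, vulret → vulretak) add -ak.
The other patterns: stems ending in -h double the final consonant and add -al; stems ending in -l add the prefix ti-; stems ending in -z change the last vowel to 'i'.
So niwakot → niwakotak.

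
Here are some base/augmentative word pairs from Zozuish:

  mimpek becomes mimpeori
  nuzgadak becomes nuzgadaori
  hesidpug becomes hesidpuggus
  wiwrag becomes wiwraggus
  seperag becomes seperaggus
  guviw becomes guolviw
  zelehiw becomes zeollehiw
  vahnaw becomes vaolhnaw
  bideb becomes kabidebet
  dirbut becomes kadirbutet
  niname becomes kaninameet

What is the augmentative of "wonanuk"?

nuzgadak and wiwrag both have last vowel 'a' yet inflect differently (nuzgadaori, wiwraggus), so the last vowel is not what conditions the rule; the final letter is.
"wonanuk" ends in -k. The stems ending in -k (mimpek → mimpeori, nuzgadak → nuzgadaori) drop the final letter and add -ori.
So wonanuk → wonanuori.

wonanuori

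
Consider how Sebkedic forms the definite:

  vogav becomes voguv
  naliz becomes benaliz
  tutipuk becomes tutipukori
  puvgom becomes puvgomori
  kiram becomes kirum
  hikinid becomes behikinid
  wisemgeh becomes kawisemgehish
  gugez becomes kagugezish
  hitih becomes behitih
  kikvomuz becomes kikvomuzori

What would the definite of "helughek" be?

kahelughekish

kikvomuz and naliz both end in -z yet inflect differently (kikvomuzori, benaliz), so the final letter is not what conditions the rule; the last vowel is.
"helughek" has last vowel 'e'. The stems whose last vowel is 'e' (gugez → kagugezish, wisemgeh → kawisemgehish) add ka- … -ish around the stem.
The other patterns: stems whose last vowel is 'o' or 'u' add -ori; stems whose last vowel is 'i' add the prefix be-; stems whose last vowel is 'a' change the last vowel to 'u'.
So helughek → kahelughekish.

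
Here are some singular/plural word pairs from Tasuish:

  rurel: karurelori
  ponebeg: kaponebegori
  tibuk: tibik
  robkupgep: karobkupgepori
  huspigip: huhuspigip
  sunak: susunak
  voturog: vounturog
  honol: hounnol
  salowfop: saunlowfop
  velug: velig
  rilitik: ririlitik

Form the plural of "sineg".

kasinegori

"sineg" has last vowel 'e'. The stems whose last vowel is 'e' (robkupgep → karobkupgepori, ponebeg → kaponebegori, rurel → karurelori) add ka- … -ori around the stem.
The other patterns: stems whose last vowel is 'o' insert -un- after the first vowel; stems whose last vowel is 'a' or 'i' repeat the first consonant+vowel as a prefix; stems whose last vowel is 'u' change the last vowel to 'i'.
So sineg → kasinegori.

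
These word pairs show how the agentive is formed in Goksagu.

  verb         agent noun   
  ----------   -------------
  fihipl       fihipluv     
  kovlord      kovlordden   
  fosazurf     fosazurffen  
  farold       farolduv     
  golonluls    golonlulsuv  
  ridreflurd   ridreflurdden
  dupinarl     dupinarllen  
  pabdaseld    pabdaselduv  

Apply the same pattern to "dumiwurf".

dumiwurffen

dupinarl and fihipl both end in -l yet inflect differently (dupinarllen, fihipluv), so the final letter is not what conditions the rule; the second-to-last letter is.
"dumiwurf" has second-to-last letter 'r'. The stems whose second-to-last letter is 'r' (fosazurf → fosazurffen, ridreflurd → ridreflurdden, kovlord → kovlordden) double the final consonant and add -en.
The other pattern: stems whose second-to-last letter is 'l' or 'p' add -uv.
So dumiwurf → dumiwurffen.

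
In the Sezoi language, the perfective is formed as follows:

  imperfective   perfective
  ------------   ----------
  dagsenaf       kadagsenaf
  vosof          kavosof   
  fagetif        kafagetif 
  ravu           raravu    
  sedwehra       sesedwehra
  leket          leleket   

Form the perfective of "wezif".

"wezif" ends in -f. The stems ending in -f (dagsenaf → kadagsenaf, vosof → kavosof, fagetif → kafagetif) add the prefix ka-.
So wezif → kawezif.

kawezif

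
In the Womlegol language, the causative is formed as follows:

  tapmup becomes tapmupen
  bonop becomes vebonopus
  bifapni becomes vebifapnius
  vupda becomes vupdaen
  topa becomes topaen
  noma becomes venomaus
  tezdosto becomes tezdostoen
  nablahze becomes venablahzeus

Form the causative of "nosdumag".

venosdumagus

bonop and tapmup both end in -p yet inflect differently (vebonopus, tapmupen), so the final letter is not what conditions the rule; the first letter is.
"nosdumag" begins with n-. The stems beginning with n- (nablahze → venablahzeus, noma → venomaus) add ve- … -us around the stem.
The other pattern: stems beginning with t- or v- add -en.
So nosdumag → venosdumagus.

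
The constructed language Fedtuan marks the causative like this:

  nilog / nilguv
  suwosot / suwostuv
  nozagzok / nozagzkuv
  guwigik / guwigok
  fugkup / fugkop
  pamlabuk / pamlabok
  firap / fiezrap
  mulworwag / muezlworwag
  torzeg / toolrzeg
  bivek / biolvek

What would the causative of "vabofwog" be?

vabofwguv

"vabofwog" has last vowel 'o'. The stems whose last vowel is 'o' (nilog → nilguv, suwosot → suwostuv, nozagzok → nozagzkuv) delete the last vowel and add -uv.
So vabofwog → vabofwguv.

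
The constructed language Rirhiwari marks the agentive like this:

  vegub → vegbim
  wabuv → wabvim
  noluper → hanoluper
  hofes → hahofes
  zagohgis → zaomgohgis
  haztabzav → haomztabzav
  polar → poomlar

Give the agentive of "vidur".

wabuv and haztabzav both end in -v yet inflect differently (wabvim, haomztabzav), so the final letter is not what conditions the rule; the last vowel is.
"vidur" has last vowel 'u'. The stems whose last vowel is 'u' (wabuv → wabvim, vegub → vegbim) delete the last vowel and add -im.
So vidur → vidrim.

vidrim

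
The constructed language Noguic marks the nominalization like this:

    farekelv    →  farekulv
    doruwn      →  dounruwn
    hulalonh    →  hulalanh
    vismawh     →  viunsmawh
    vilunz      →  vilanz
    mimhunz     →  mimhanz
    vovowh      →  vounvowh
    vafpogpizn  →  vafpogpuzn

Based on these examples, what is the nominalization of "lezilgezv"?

lezilguzv

doruwn and vafpogpizn both end in -n yet inflect differently (dounruwn, vafpogpuzn), so the final letter is not what conditions the rule; the second-to-last letter is.
"lezilgezv" has second-to-last letter 'z'. The one such stem in the data (vafpogpizn → vafpogpuzn) changes the last vowel to 'u' (as does farekelv), so the same rule applies.
The other patterns: stems whose second-to-last letter is 'w' insert -un- after the first vowel; stems whose second-to-last letter is 'n' change the last vowel to 'a'.
So lezilgezv → lezilguzv.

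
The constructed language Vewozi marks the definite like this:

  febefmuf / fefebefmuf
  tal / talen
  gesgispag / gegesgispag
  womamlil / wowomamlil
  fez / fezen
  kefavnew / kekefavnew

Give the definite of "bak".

womamlil and tal both end in -l yet inflect differently (wowomamlil, talen), so the final letter is not what conditions the rule; the number of vowels is.
"bak" has 1 vowel. The stems with 1 vowel (fez → fezen, tal → talen) add -en.
The other pattern: stems with 3 vowels repeat the first consonant+vowel as a prefix.
So bak → baken.

baken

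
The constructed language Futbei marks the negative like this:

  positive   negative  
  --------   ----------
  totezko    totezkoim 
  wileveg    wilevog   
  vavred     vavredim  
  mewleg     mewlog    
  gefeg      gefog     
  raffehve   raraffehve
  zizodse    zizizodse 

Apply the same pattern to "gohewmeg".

gohewmog

"gohewmeg" ends in -g. The stems ending in -g (gefeg → gefog, wileveg → wilevog, mewleg → mewlog) change the last vowel to 'o'.
So gohewmeg → gohewmog.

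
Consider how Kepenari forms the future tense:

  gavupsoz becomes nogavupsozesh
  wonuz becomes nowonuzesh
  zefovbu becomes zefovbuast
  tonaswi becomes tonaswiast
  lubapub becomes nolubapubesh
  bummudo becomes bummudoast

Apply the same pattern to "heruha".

lubapub and zefovbu both have last vowel 'u' yet inflect differently (nolubapubesh, zefovbuast), so the last vowel is not what conditions the rule; whether the stem ends in a vowel or a consonant is.
"heruha" ends in a vowel. The stems ending in a vowel (zefovbu → zefovbuast, bummudo → bummudoast, tonaswi → tonaswiast) add -ast.
So heruha → heruhaast.

heruhaast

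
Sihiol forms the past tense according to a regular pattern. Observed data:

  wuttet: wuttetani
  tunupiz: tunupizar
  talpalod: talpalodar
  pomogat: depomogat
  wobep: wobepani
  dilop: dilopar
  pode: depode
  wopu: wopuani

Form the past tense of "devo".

"devo" begins with d-. The one such stem in the data (dilop → dilopar) adds -ar, so the same rule applies.
The other patterns: stems beginning with p- add the prefix de-; stems beginning with w- add -ani.
So devo → devoar.

devoar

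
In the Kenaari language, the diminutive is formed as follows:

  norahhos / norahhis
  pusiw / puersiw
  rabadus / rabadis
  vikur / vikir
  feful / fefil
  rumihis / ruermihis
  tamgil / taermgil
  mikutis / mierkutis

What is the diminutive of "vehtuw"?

vehtiw

"vehtuw" has last vowel 'u'. The stems whose last vowel is 'u' (rabadus → rabadis, feful → fefil, vikur → vikir) change the last vowel to 'i'.
So vehtuw → vehtiw.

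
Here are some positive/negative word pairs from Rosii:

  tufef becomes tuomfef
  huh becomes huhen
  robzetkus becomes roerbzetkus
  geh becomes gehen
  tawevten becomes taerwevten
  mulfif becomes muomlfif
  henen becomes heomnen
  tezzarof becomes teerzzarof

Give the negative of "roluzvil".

roerluzvil

henen and tawevten both end in -n yet inflect differently (heomnen, taerwevten), so the final letter is not what conditions the rule; the number of vowels is.
"roluzvil" has 3 vowels. The stems with 3 vowels (tawevten → taerwevten, robzetkus → roerbzetkus, tezzarof → teerzzarof) insert -er- after the first vowel.
So roluzvil → roerluzvil.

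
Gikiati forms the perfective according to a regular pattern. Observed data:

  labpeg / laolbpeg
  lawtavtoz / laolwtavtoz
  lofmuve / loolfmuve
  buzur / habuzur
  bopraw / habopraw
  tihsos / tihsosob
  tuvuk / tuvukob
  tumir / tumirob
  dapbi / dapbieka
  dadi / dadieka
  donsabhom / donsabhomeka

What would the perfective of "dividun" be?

"dividun" begins with d-. The stems beginning with d- (dapbi → dapbieka, dadi → dadieka, donsabhom → donsabhomeka) add -eka.
So dividun → dividuneka.

dividuneka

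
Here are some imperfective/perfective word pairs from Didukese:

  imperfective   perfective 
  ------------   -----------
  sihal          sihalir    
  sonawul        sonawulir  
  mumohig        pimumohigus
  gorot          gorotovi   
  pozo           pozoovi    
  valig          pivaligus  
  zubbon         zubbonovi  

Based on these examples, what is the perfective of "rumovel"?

valig and sihal both have 2 vowels yet inflect differently (pivaligus, sihalir), so the number of vowels is not what conditions the rule; the final letter is.
"rumovel" ends in -l. The stems ending in -l (sihal → sihalir, sonawul → sonawulir) add -ir.
So rumovel → rumovelir.

rumovelir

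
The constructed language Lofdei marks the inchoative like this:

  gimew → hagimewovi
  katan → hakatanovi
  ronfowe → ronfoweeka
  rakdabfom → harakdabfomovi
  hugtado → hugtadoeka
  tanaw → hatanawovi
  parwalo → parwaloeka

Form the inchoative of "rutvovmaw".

rakdabfom and parwalo both have last vowel 'o' yet inflect differently (harakdabfomovi, parwaloeka), so the last vowel is not what conditions the rule; whether the stem ends in a vowel or a consonant is.
"rutvovmaw" ends in a consonant. The stems ending in a consonant (katan → hakatanovi, gimew → hagimewovi, rakdabfom → harakdabfomovi) add ha- … -ovi around the stem.
The other pattern: stems ending in a vowel add -eka.
So rutvovmaw → harutvovmawovi.

harutvovmawovi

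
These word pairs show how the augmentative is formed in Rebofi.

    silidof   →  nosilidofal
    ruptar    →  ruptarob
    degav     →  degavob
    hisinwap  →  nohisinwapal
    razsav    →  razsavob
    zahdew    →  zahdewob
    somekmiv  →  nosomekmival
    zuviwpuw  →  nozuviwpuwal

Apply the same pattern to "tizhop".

tizhopob

somekmiv and razsav both end in -v yet inflect differently (nosomekmival, razsavob), so the final letter is not what conditions the rule; the number of vowels is.
"tizhop" has 2 vowels. The stems with 2 vowels (razsav → razsavob, ruptar → ruptarob, zahdew → zahdewob) add -ob.
The other pattern: stems with 3 vowels add no- … -al around the stem.
So tizhop → tizhopob.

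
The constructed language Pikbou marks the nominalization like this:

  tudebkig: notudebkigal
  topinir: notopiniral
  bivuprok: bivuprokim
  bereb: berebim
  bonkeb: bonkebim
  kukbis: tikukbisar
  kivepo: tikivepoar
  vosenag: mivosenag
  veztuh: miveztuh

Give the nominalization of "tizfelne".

tudebkig and vosenag both end in -g yet inflect differently (notudebkigal, mivosenag), so the final letter is not what conditions the rule; the first letter is.
"tizfelne" begins with t-. The stems beginning with t- (tudebkig → notudebkigal, topinir → notopiniral) add no- … -al around the stem.
So tizfelne → notizfelneal.

notizfelneal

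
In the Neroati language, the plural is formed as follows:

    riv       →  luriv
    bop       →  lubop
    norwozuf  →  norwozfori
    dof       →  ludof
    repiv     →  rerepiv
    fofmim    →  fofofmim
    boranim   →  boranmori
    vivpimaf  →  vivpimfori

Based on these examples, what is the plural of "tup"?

"tup" has 1 vowel. The stems with 1 vowel (bop → lubop, riv → luriv, dof → ludof) add the prefix lu-.
So tup → lutup.

lutup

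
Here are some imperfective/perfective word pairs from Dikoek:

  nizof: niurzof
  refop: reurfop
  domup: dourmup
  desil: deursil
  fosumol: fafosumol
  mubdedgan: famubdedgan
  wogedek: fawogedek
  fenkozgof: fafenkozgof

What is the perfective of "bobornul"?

desil and fosumol both end in -l yet inflect differently (deursil, fafosumol), so the final letter is not what conditions the rule; the number of vowels is.
"bobornul" has 3 vowels. The stems with 3 vowels (fosumol → fafosumol, mubdedgan → famubdedgan, wogedek → fawogedek) add the prefix fa-.
So bobornul → fabobornul.

fabobornul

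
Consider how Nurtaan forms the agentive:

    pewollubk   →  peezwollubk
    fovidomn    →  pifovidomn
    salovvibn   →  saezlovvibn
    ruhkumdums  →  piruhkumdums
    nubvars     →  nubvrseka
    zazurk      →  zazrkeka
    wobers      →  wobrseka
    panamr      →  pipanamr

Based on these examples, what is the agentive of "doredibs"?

"doredibs" has second-to-last letter 'b'. The stems whose second-to-last letter is 'b' (salovvibn → saezlovvibn, pewollubk → peezwollubk) insert -ez- after the first vowel.
The other patterns: stems whose second-to-last letter is 'r' delete the last vowel and add -eka; stems whose second-to-last letter is 'm' add the prefix pi-.
So doredibs → doezredibs.

doezredibs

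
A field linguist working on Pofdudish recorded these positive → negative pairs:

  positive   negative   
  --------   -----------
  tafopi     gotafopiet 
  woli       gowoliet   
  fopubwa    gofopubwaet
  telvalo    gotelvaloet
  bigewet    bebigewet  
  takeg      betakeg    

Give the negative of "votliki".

tafopi and takeg both begin with t- yet inflect differently (gotafopiet, betakeg), so the first letter is not what conditions the rule; whether the stem ends in a vowel or a consonant is.
"votliki" ends in a vowel. The stems ending in a vowel (tafopi → gotafopiet, woli → gowoliet, fopubwa → gofopubwaet) add go- … -et around the stem.
The other pattern: stems ending in a consonant add the prefix be-.
So votliki → govotlikiet.

govotlikiet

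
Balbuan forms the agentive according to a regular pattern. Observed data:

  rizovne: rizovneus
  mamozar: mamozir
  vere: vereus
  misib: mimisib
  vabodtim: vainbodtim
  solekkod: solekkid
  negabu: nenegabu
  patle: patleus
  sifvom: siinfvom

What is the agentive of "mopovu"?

"mopovu" ends in -u. The one such stem in the data (negabu → nenegabu) repeats the first consonant+vowel as a prefix (as does misib), so the same rule applies.
The other patterns: stems ending in -m insert -in- after the first vowel; stems ending in -e add -us; stems ending in -d or -r change the last vowel to 'i'.
So mopovu → momopovu.

momopovu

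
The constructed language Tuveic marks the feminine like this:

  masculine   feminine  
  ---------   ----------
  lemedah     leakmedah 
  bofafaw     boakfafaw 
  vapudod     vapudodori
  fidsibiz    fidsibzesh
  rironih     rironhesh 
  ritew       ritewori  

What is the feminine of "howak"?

hoakwak

lemedah and rironih both end in -h yet inflect differently (leakmedah, rironhesh), so the final letter is not what conditions the rule; the last vowel is.
"howak" has last vowel 'a'. The stems whose last vowel is 'a' (lemedah → leakmedah, bofafaw → boakfafaw) insert -ak- after the first vowel.
So howak → hoakwak.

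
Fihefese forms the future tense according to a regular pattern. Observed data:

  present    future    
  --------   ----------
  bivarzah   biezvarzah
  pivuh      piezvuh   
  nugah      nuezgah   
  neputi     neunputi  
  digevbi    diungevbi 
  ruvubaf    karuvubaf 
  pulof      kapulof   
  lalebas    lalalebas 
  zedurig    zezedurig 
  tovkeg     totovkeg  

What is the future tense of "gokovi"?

"gokovi" ends in -i. The stems ending in -i (neputi → neunputi, digevbi → diungevbi) insert -un- after the first vowel.
So gokovi → gounkovi.

gounkovi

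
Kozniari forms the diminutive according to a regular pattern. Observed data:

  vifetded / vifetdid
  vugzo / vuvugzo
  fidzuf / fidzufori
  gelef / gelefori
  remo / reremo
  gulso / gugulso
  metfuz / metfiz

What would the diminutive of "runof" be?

runofori

gelef and vifetded both have last vowel 'e' yet inflect differently (gelefori, vifetdid), so the last vowel is not what conditions the rule; the final letter is.
"runof" ends in -f. The stems ending in -f (fidzuf → fidzufori, gelef → gelefori) add -ori.
So runof → runofori.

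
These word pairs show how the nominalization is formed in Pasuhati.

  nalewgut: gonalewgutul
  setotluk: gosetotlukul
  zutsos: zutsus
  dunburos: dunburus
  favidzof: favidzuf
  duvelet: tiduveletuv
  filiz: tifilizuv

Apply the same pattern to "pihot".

nalewgut and duvelet both end in -t yet inflect differently (gonalewgutul, tiduveletuv), so the final letter is not what conditions the rule; the last vowel is.
"pihot" has last vowel 'o'. The stems whose last vowel is 'o' (zutsos → zutsus, dunburos → dunburus, favidzof → favidzuf) change the last vowel to 'u'.
The other patterns: stems whose last vowel is 'u' add go- … -ul around the stem; stems whose last vowel is 'e' or 'i' add ti- … -uv around the stem.
So pihot → pihut.

pihut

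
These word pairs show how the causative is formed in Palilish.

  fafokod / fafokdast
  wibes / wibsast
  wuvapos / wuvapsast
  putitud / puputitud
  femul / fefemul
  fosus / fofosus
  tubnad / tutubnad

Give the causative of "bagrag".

fosus and wuvapos both end in -s yet inflect differently (fofosus, wuvapsast), so the final letter is not what conditions the rule; the last vowel is.
"bagrag" has last vowel 'a'. The one such stem in the data (tubnad → tutubnad) repeats the first consonant+vowel as a prefix (as do femul, putitud), so the same rule applies.
So bagrag → babagrag.

babagrag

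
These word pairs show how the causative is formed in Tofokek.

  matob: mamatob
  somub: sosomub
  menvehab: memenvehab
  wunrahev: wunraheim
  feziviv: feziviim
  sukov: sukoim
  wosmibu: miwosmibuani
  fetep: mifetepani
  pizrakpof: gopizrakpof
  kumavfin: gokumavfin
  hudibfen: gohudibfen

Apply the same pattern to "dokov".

matob and sukov both have last vowel 'o' yet inflect differently (mamatob, sukoim), so the last vowel is not what conditions the rule; the final letter is.
"dokov" ends in -v. The stems ending in -v (wunrahev → wunraheim, feziviv → feziviim, sukov → sukoim) drop the final letter and add -im.
The other patterns: stems ending in -b repeat the first consonant+vowel as a prefix; stems ending in -p or -u add mi- … -ani around the stem; stems ending in -f or -n add the prefix go-.
So dokov → dokoim.

dokoim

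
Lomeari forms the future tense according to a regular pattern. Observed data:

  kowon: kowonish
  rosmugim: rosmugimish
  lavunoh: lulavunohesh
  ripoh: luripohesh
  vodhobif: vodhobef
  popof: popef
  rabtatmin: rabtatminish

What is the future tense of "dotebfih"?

ludotebfihesh

"dotebfih" ends in -h. The stems ending in -h (ripoh → luripohesh, lavunoh → lulavunohesh) add lu- … -esh around the stem.
So dotebfih → ludotebfihesh.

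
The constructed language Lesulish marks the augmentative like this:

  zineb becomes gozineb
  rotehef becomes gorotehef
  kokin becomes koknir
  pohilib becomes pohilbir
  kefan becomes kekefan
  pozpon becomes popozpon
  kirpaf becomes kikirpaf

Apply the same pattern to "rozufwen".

zineb and pohilib both end in -b yet inflect differently (gozineb, pohilbir), so the final letter is not what conditions the rule; the last vowel is.
"rozufwen" has last vowel 'e'. The stems whose last vowel is 'e' (zineb → gozineb, rotehef → gorotehef) add the prefix go-.
So rozufwen → gorozufwen.

gorozufwen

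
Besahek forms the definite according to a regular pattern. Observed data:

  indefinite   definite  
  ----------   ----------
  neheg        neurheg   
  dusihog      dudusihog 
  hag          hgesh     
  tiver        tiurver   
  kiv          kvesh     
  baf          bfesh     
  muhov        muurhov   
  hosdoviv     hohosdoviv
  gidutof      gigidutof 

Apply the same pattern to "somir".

sourmir

hag and neheg both end in -g yet inflect differently (hgesh, neurheg), so the final letter is not what conditions the rule; the number of vowels is.
"somir" has 2 vowels. The stems with 2 vowels (neheg → neurheg, tiver → tiurver, muhov → muurhov) insert -ur- after the first vowel.
So somir → sourmir.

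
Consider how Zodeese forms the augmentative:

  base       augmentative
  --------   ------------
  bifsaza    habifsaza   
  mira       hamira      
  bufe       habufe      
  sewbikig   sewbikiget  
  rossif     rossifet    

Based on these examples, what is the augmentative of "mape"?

bifsaza and sewbikig both have 3 vowels yet inflect differently (habifsaza, sewbikiget), so the number of vowels is not what conditions the rule; whether the stem ends in a vowel or a consonant is.
"mape" ends in a vowel. The stems ending in a vowel (bifsaza → habifsaza, mira → hamira, bufe → habufe) add the prefix ha-.
So mape → hamape.

hamape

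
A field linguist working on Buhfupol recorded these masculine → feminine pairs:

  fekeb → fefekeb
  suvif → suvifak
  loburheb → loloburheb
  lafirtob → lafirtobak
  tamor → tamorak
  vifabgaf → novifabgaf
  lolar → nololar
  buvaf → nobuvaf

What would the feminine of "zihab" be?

nozihab

"zihab" has last vowel 'a'. The stems whose last vowel is 'a' (vifabgaf → novifabgaf, buvaf → nobuvaf, lolar → nololar) add the prefix no-.
So zihab → nozihab.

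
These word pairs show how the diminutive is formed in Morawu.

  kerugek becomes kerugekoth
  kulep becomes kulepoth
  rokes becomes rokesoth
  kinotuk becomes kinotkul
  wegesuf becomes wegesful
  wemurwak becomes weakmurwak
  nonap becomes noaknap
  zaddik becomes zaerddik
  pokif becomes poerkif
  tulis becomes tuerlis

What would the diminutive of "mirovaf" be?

miakrovaf

"mirovaf" has last vowel 'a'. The stems whose last vowel is 'a' (wemurwak → weakmurwak, nonap → noaknap) insert -ak- after the first vowel.
The other patterns: stems whose last vowel is 'e' add -oth; stems whose last vowel is 'u' delete the last vowel and add -ul; stems whose last vowel is 'i' insert -er- after the first vowel.
So mirovaf → miakrovaf.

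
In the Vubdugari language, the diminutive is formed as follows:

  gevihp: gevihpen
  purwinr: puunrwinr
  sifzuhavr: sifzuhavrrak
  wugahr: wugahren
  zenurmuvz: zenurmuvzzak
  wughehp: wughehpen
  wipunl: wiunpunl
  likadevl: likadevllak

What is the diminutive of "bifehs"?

sifzuhavr and wugahr both end in -r yet inflect differently (sifzuhavrrak, wugahren), so the final letter is not what conditions the rule; the second-to-last letter is.
"bifehs" has second-to-last letter 'h'. The stems whose second-to-last letter is 'h' (gevihp → gevihpen, wughehp → wughehpen, wugahr → wugahren) add -en.
So bifehs → bifehsen.

bifehsen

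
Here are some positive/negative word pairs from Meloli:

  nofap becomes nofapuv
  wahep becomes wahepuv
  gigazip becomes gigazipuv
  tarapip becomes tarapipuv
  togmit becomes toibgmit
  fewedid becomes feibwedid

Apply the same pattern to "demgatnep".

demgatnepuv

"demgatnep" ends in -p. The stems ending in -p (nofap → nofapuv, wahep → wahepuv, gigazip → gigazipuv) add -uv.
So demgatnep → demgatnepuv.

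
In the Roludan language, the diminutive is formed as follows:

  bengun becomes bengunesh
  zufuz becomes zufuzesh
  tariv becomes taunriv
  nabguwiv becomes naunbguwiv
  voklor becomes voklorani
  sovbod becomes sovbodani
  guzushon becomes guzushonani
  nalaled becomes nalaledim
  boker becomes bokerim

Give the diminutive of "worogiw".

wounrogiw

bengun and guzushon both end in -n yet inflect differently (bengunesh, guzushonani), so the final letter is not what conditions the rule; the last vowel is.
"worogiw" has last vowel 'i'. The stems whose last vowel is 'i' (tariv → taunriv, nabguwiv → naunbguwiv) insert -un- after the first vowel.
The other patterns: stems whose last vowel is 'u' add -esh; stems whose last vowel is 'o' add -ani; stems whose last vowel is 'e' add -im.
So worogiw → wounrogiw.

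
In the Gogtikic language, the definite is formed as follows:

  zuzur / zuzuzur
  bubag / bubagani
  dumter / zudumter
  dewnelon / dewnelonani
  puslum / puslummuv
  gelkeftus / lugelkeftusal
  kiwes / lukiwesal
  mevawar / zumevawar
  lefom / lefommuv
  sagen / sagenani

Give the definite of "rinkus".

lurinkusal

dumter and kiwes both have last vowel 'e' yet inflect differently (zudumter, lukiwesal), so the last vowel is not what conditions the rule; the final letter is.
"rinkus" ends in -s. The stems ending in -s (kiwes → lukiwesal, gelkeftus → lugelkeftusal) add lu- … -al around the stem.
So rinkus → lurinkusal.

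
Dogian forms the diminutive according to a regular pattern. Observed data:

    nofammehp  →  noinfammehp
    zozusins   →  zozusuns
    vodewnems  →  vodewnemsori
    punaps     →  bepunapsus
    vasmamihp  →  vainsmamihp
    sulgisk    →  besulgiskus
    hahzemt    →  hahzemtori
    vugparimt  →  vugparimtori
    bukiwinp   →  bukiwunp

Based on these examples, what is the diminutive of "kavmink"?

vasmamihp and bukiwinp both end in -p yet inflect differently (vainsmamihp, bukiwunp), so the final letter is not what conditions the rule; the second-to-last letter is.
"kavmink" has second-to-last letter 'n'. The stems whose second-to-last letter is 'n' (bukiwinp → bukiwunp, zozusins → zozusuns) change the last vowel to 'u'.
So kavmink → kavmunk.

kavmunk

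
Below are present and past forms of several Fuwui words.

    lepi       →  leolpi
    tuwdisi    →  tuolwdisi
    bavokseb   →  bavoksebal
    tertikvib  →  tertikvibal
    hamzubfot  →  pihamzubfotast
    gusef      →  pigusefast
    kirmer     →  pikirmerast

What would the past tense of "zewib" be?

zewibal

lepi and tertikvib both have last vowel 'i' yet inflect differently (leolpi, tertikvibal), so the last vowel is not what conditions the rule; the final letter is.
"zewib" ends in -b. The stems ending in -b (bavokseb → bavoksebal, tertikvib → tertikvibal) add -al.
So zewib → zewibal.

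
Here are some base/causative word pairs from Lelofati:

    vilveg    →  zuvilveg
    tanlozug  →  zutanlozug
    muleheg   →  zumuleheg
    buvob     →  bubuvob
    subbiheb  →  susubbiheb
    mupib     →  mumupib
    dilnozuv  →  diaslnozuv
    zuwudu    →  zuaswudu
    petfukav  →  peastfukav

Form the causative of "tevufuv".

"tevufuv" ends in -v. The stems ending in -v (dilnozuv → diaslnozuv, petfukav → peastfukav) insert -as- after the first vowel.
The other patterns: stems ending in -g add the prefix zu-; stems ending in -b repeat the first consonant+vowel as a prefix.
So tevufuv → teasvufuv.

teasvufuv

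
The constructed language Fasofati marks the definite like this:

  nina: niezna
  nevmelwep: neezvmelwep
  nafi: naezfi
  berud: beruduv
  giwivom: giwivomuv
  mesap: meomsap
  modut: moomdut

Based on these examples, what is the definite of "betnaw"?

betnawuv

"betnaw" begins with b-. The one such stem in the data (berud → beruduv) adds -uv, so the same rule applies.
So betnaw → betnawuv.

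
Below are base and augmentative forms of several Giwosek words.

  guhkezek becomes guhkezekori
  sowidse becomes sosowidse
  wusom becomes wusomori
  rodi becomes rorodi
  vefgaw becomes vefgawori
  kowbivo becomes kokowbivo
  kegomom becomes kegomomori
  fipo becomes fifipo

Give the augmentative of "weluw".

kegomom and kowbivo both have last vowel 'o' yet inflect differently (kegomomori, kokowbivo), so the last vowel is not what conditions the rule; whether the stem ends in a vowel or a consonant is.
"weluw" ends in a consonant. The stems ending in a consonant (vefgaw → vefgawori, kegomom → kegomomori, guhkezek → guhkezekori) add -ori.
The other pattern: stems ending in a vowel repeat the first consonant+vowel as a prefix.
So weluw → weluwori.

weluwori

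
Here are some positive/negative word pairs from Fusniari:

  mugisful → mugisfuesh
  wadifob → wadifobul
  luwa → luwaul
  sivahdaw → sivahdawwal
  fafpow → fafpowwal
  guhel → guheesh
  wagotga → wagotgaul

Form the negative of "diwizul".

"diwizul" ends in -l. The stems ending in -l (mugisful → mugisfuesh, guhel → guheesh) drop the final letter and add -esh.
The other patterns: stems ending in -w double the final consonant and add -al; stems ending in -a or -b add -ul.
So diwizul → diwizuesh.

diwizuesh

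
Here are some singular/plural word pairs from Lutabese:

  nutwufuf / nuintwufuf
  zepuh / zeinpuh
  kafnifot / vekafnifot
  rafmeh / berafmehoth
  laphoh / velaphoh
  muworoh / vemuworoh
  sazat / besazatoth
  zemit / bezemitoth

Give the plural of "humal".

behumaloth

laphoh and zepuh both end in -h yet inflect differently (velaphoh, zeinpuh), so the final letter is not what conditions the rule; the last vowel is.
"humal" has last vowel 'a'. The one such stem in the data (sazat → besazatoth) adds be- … -oth around the stem, so the same rule applies.
So humal → behumaloth.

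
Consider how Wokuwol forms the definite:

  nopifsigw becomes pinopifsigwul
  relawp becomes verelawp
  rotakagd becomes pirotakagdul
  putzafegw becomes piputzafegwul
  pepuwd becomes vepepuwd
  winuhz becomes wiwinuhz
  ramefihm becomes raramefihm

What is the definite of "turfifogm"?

piturfifogmul

rotakagd and pepuwd both end in -d yet inflect differently (pirotakagdul, vepepuwd), so the final letter is not what conditions the rule; the second-to-last letter is.
"turfifogm" has second-to-last letter 'g'. The stems whose second-to-last letter is 'g' (nopifsigw → pinopifsigwul, rotakagd → pirotakagdul, putzafegw → piputzafegwul) add pi- … -ul around the stem.
So turfifogm → piturfifogmul.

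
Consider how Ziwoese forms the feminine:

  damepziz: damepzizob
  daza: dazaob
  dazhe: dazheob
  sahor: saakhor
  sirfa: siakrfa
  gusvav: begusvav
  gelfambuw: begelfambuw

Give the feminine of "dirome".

daza and sirfa both end in -a yet inflect differently (dazaob, siakrfa), so the final letter is not what conditions the rule; the first letter is.
"dirome" begins with d-. The stems beginning with d- (damepziz → damepzizob, daza → dazaob, dazhe → dazheob) add -ob.
The other patterns: stems beginning with s- insert -ak- after the first vowel; stems beginning with g- add the prefix be-.
So dirome → diromeob.

diromeob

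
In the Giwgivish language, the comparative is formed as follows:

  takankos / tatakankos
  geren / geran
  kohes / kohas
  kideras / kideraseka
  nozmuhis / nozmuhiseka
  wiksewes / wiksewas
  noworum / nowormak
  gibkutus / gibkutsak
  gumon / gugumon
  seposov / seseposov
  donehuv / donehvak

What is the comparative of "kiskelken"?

kiskelkan

takankos and nozmuhis both end in -s yet inflect differently (tatakankos, nozmuhiseka), so the final letter is not what conditions the rule; the last vowel is.
"kiskelken" has last vowel 'e'. The stems whose last vowel is 'e' (kohes → kohas, wiksewes → wiksewas, geren → geran) change the last vowel to 'a'.
The other patterns: stems whose last vowel is 'o' repeat the first consonant+vowel as a prefix; stems whose last vowel is 'a' or 'i' add -eka; stems whose last vowel is 'u' delete the last vowel and add -ak.
So kiskelken → kiskelkan.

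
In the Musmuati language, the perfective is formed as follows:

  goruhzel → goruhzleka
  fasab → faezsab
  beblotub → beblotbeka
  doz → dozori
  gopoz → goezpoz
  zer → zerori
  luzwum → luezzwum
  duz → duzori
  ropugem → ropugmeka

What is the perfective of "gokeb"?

goezkeb

doz and gopoz both end in -z yet inflect differently (dozori, goezpoz), so the final letter is not what conditions the rule; the number of vowels is.
"gokeb" has 2 vowels. The stems with 2 vowels (gopoz → goezpoz, luzwum → luezzwum, fasab → faezsab) insert -ez- after the first vowel.
The other patterns: stems with 1 vowel add -ori; stems with 3 vowels delete the last vowel and add -eka.
So gokeb → goezkeb.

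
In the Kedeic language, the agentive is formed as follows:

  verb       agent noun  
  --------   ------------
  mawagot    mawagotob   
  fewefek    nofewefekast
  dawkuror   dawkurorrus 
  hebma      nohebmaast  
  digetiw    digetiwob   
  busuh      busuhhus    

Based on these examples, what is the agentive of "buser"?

mawagot and dawkuror both have last vowel 'o' yet inflect differently (mawagotob, dawkurorrus), so the last vowel is not what conditions the rule; the final letter is.
"buser" ends in -r. The one such stem in the data (dawkuror → dawkurorrus) doubles the final consonant and adds -us (as does busuh), so the same rule applies.
So buser → buserrus.

buserrus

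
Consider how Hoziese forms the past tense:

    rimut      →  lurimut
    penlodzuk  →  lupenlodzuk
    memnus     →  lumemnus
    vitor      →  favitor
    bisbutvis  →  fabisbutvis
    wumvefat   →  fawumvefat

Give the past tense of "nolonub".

lunolonub

"nolonub" has last vowel 'u'. The stems whose last vowel is 'u' (rimut → lurimut, penlodzuk → lupenlodzuk, memnus → lumemnus) add the prefix lu-.
The other pattern: stems whose last vowel is 'a', 'i' or 'o' add the prefix fa-.
So nolonub → lunolonub.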